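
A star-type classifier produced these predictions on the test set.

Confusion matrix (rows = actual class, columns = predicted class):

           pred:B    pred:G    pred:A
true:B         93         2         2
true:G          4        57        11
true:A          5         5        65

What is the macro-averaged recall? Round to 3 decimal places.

Per-class recall (TP/(TP+FN)):
  B: TP=93, FN=2+2=4 → 93/97 = 0.9588
  G: TP=57, FN=4+11=15 → 57/72 = 0.7917
  A: TP=65, FN=5+5=10 → 65/75 = 0.8667
Macro-recall = mean = (0.9588 + 0.7917 + 0.8667) / 3 = 0.872

0.872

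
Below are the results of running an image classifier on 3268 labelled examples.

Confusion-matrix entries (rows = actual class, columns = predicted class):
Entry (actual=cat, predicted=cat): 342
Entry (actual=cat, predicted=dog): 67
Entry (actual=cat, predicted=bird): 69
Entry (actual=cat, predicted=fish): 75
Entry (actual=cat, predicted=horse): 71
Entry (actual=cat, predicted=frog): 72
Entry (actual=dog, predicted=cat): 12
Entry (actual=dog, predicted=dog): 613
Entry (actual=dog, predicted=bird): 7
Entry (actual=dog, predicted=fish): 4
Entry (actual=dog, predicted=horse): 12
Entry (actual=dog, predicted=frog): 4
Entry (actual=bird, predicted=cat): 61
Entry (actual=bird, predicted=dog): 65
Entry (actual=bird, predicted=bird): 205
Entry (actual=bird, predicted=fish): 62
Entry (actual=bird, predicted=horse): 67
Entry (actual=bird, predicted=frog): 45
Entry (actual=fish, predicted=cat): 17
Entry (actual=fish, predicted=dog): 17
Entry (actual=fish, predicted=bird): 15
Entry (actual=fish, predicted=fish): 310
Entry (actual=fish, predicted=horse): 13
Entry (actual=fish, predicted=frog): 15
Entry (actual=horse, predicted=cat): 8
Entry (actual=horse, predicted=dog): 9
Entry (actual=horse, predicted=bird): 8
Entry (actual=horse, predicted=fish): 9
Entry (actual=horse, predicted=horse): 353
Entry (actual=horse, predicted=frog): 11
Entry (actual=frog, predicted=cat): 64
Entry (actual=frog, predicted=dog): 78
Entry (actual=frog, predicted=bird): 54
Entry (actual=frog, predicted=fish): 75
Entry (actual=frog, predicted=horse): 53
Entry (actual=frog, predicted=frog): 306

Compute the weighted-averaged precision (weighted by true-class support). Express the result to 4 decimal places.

Per-class precision (TP/(TP+FP)):
  cat: TP=342, FP=12+61+17+8+64=162 → 342/504 = 0.67857
  dog: TP=613, FP=67+65+17+9+78=236 → 613/849 = 0.72203
  bird: TP=205, FP=69+7+15+8+54=153 → 205/358 = 0.57263
  fish: TP=310, FP=75+4+62+9+75=225 → 310/535 = 0.57944
  horse: TP=353, FP=71+12+67+13+53=216 → 353/569 = 0.62039
  frog: TP=306, FP=72+4+45+15+11=147 → 306/453 = 0.67550
Weighted-precision = Σ (supportᵢ/N)·precisionᵢ with N=3268: (696/3268)·0.67857 + (652/3268)·0.72203 + (505/3268)·0.57263 + (387/3268)·0.57944 + (398/3268)·0.62039 + (630/3268)·0.67550 = 0.6515

0.6515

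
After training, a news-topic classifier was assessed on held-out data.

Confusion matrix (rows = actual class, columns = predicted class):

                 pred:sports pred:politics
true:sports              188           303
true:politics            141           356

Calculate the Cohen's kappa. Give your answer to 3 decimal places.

0.099

Observed agreement pₒ = trace/N = 544/988 = 0.5506
Expected agreement pₑ = Σ (rowᵢ·colᵢ)/N² = (491·329 + 497·659)/988² = 0.5010
κ = (pₒ − pₑ)/(1 − pₑ) = (0.5506 − 0.5010)/(1 − 0.5010) = 0.099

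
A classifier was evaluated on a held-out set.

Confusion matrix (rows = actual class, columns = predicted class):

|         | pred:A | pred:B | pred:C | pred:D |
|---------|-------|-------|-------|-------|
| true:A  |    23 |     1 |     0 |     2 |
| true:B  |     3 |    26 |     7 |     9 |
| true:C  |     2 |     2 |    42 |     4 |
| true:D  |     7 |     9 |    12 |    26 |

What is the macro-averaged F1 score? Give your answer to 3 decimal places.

0.671

Per-class F1 score (2·TP/(2·TP+FP+FN)):
  A: TP=23, FP=3+2+7=12, FN=1+0+2=3 → 46/61 = 0.7541
  B: TP=26, FP=1+2+9=12, FN=3+7+9=19 → 52/83 = 0.6265
  C: TP=42, FP=0+7+12=19, FN=2+2+4=8 → 84/111 = 0.7568
  D: TP=26, FP=2+9+4=15, FN=7+9+12=28 → 52/95 = 0.5474
Macro-F1 score = mean = (0.7541 + 0.6265 + 0.7568 + 0.5474) / 4 = 0.671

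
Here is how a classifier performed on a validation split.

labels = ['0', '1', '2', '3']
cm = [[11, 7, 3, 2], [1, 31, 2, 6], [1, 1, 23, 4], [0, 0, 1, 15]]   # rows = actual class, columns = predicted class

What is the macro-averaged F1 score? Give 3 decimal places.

Per-class F1 score (2·TP/(2·TP+FP+FN)):
  0: TP=11, FP=1+1+0=2, FN=7+3+2=12 → 22/36 = 0.6111
  1: TP=31, FP=7+1+0=8, FN=1+2+6=9 → 62/79 = 0.7848
  2: TP=23, FP=3+2+1=6, FN=1+1+4=6 → 46/58 = 0.7931
  3: TP=15, FP=2+6+4=12, FN=0+0+1=1 → 30/43 = 0.6977
Macro-F1 score = mean = (0.6111 + 0.7848 + 0.7931 + 0.6977) / 4 = 0.722

0.722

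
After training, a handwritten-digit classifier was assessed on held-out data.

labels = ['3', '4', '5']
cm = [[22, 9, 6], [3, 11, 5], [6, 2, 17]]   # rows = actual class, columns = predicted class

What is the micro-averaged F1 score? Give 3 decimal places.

0.617

Micro-averaging pools counts across classes: ΣTP=50, ΣFP=31, ΣFN=31.
Micro-F1 score = 2·TP/(2·TP+FP+FN) on pooled counts = 0.617 (equals overall accuracy in single-label multiclass).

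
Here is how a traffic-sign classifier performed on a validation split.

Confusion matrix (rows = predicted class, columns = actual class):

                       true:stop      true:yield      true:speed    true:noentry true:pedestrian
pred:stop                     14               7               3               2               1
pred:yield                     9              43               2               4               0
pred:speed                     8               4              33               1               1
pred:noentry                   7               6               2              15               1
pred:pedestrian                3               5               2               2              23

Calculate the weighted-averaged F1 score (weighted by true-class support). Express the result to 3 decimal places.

0.637

Per-class F1 score (2·TP/(2·TP+FP+FN)):
  stop: TP=14, FP=7+3+2+1=13, FN=9+8+7+3=27 → 28/68 = 0.4118
  yield: TP=43, FP=9+2+4+0=15, FN=7+4+6+5=22 → 86/123 = 0.6992
  speed: TP=33, FP=8+4+1+1=14, FN=3+2+2+2=9 → 66/89 = 0.7416
  noentry: TP=15, FP=7+6+2+1=16, FN=2+4+1+2=9 → 30/55 = 0.5455
  pedestrian: TP=23, FP=3+5+2+2=12, FN=1+0+1+1=3 → 46/61 = 0.7541
Weighted-F1 score = Σ (supportᵢ/N)·F1 scoreᵢ with N=198: (41/198)·0.4118 + (65/198)·0.6992 + (42/198)·0.7416 + (24/198)·0.5455 + (26/198)·0.7541 = 0.637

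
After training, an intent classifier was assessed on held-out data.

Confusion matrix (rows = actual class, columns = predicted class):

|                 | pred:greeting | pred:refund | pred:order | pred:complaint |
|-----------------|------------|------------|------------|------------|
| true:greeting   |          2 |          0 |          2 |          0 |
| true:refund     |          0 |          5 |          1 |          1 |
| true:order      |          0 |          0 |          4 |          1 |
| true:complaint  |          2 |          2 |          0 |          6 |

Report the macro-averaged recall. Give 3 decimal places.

0.654

Per-class recall (TP/(TP+FN)):
  greeting: TP=2, FN=0+2+0=2 → 2/4 = 0.5000
  refund: TP=5, FN=0+1+1=2 → 5/7 = 0.7143
  order: TP=4, FN=0+0+1=1 → 4/5 = 0.8000
  complaint: TP=6, FN=2+2+0=4 → 6/10 = 0.6000
Macro-recall = mean = (0.5000 + 0.7143 + 0.8000 + 0.6000) / 4 = 0.654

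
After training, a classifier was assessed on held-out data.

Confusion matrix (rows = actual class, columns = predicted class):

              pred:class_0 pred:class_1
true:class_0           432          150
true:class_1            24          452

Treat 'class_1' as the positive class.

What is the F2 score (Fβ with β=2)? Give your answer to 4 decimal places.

Fβ = (1+β²)·TP / ((1+β²)·TP + β²·FN + FP), with β²=4
= 5·452 / (5·452 + 4·24 + 150) = 0.9018

0.9018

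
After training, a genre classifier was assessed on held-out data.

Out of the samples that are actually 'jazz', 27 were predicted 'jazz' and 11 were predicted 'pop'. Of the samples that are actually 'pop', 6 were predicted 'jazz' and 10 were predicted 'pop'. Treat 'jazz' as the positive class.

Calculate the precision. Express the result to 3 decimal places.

Precision = TP/(TP+FP) = 27/(27+6) = 27/33 = 0.818

0.818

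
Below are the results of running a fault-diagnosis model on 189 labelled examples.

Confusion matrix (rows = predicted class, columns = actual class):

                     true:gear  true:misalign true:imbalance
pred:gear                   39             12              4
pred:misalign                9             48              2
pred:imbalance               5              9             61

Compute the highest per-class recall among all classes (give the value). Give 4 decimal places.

Per-class recall (TP/(TP+FN)):
  gear: TP=39, FN=9+5=14 → 39/53 = 0.73585
  misalign: TP=48, FN=12+9=21 → 48/69 = 0.69565
  imbalance: TP=61, FN=4+2=6 → 61/67 = 0.91045
Highest is class 'imbalance' with recall = 0.9104.

0.9104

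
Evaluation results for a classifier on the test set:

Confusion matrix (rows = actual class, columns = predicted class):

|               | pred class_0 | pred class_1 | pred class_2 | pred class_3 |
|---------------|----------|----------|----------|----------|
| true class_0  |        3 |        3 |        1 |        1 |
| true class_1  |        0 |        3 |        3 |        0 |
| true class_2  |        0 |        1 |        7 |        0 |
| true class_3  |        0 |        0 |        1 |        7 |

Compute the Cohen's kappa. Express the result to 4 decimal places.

0.5549

Observed agreement pₒ = trace/N = 20/30 = 0.66667
Expected agreement pₑ = Σ (rowᵢ·colᵢ)/N² = (8·3 + 6·7 + 8·12 + 8·8)/30² = 0.25111
κ = (pₒ − pₑ)/(1 − pₑ) = (0.66667 − 0.25111)/(1 − 0.25111) = 0.5549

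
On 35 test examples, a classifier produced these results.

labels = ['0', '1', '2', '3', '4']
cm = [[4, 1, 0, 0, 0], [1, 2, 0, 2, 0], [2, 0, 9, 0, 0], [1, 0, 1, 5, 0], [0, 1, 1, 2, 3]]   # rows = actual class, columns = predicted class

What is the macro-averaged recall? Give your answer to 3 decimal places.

0.632

Per-class recall (TP/(TP+FN)):
  0: TP=4, FN=1+0+0+0=1 → 4/5 = 0.8000
  1: TP=2, FN=1+0+2+0=3 → 2/5 = 0.4000
  2: TP=9, FN=2+0+0+0=2 → 9/11 = 0.8182
  3: TP=5, FN=1+0+1+0=2 → 5/7 = 0.7143
  4: TP=3, FN=0+1+1+2=4 → 3/7 = 0.4286
Macro-recall = mean = (0.8000 + 0.4000 + 0.8182 + 0.7143 + 0.4286) / 5 = 0.632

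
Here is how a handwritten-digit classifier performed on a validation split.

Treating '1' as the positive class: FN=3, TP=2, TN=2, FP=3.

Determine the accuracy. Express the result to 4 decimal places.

Accuracy = (TP+TN)/N = (2+2)/10 = 0.4000

0.4000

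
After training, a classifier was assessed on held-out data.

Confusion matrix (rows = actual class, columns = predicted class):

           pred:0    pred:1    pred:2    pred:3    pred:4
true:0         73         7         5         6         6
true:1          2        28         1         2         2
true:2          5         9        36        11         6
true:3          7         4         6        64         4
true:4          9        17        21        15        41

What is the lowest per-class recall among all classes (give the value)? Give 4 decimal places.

0.3981

Per-class recall (TP/(TP+FN)):
  0: TP=73, FN=7+5+6+6=24 → 73/97 = 0.75258
  1: TP=28, FN=2+1+2+2=7 → 28/35 = 0.80000
  2: TP=36, FN=5+9+11+6=31 → 36/67 = 0.53731
  3: TP=64, FN=7+4+6+4=21 → 64/85 = 0.75294
  4: TP=41, FN=9+17+21+15=62 → 41/103 = 0.39806
Lowest is class '4' with recall = 0.3981.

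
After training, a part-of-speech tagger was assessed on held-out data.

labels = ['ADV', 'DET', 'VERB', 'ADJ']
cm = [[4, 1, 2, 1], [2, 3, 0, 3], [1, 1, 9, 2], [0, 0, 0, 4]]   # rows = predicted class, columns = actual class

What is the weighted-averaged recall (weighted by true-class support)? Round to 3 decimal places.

0.606

Per-class recall (TP/(TP+FN)):
  ADV: TP=4, FN=2+1+0=3 → 4/7 = 0.5714
  DET: TP=3, FN=1+1+0=2 → 3/5 = 0.6000
  VERB: TP=9, FN=2+0+0=2 → 9/11 = 0.8182
  ADJ: TP=4, FN=1+3+2=6 → 4/10 = 0.4000
Weighted-recall = Σ (supportᵢ/N)·recallᵢ with N=33: (7/33)·0.5714 + (5/33)·0.6000 + (11/33)·0.8182 + (10/33)·0.4000 = 0.606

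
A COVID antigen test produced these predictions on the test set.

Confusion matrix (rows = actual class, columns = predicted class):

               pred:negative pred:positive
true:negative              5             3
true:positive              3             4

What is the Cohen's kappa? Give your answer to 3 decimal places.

Observed agreement pₒ = trace/N = 9/15 = 0.6000
Expected agreement pₑ = Σ (rowᵢ·colᵢ)/N² = (8·8 + 7·7)/15² = 0.5022
κ = (pₒ − pₑ)/(1 − pₑ) = (0.6000 − 0.5022)/(1 − 0.5022) = 0.196

0.196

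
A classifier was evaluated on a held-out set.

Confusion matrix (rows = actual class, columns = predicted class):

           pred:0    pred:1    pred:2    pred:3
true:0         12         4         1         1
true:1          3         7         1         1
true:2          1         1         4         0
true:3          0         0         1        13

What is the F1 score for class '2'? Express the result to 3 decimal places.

0.615

Take TP from the diagonal, FP from the rest of the '2' prediction marginal, FN from the rest of the '2' actual marginal.
F1 score = 2·TP/(2·TP+FP+FN).
2: TP=4, FP=1+1+1=3, FN=1+1+0=2 → 8/13 = 0.6154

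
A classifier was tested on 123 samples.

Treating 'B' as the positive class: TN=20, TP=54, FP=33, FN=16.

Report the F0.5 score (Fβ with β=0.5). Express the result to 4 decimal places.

0.6459

Fβ = (1+β²)·TP / ((1+β²)·TP + β²·FN + FP), with β²=1/4
= 1.25·54 / (1.25·54 + 0.25·16 + 33) = 0.6459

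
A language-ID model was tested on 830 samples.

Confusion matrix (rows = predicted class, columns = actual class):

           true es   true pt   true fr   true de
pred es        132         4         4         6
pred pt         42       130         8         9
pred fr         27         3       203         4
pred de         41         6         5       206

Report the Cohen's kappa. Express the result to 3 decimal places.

0.744

Observed agreement pₒ = trace/N = 671/830 = 0.8084
Expected agreement pₑ = Σ (rowᵢ·colᵢ)/N² = (242·146 + 143·189 + 220·237 + 225·258)/830² = 0.2505
κ = (pₒ − pₑ)/(1 − pₑ) = (0.8084 − 0.2505)/(1 − 0.2505) = 0.744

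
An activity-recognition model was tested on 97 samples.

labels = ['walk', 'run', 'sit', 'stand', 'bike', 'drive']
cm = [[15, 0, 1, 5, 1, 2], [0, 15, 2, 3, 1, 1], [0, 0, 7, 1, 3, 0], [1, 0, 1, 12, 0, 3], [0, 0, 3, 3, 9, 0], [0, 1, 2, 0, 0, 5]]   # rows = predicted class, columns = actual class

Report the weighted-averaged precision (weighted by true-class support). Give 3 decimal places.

Per-class precision (TP/(TP+FP)):
  walk: TP=15, FP=0+1+5+1+2=9 → 15/24 = 0.6250
  run: TP=15, FP=0+2+3+1+1=7 → 15/22 = 0.6818
  sit: TP=7, FP=0+0+1+3+0=4 → 7/11 = 0.6364
  stand: TP=12, FP=1+0+1+0+3=5 → 12/17 = 0.7059
  bike: TP=9, FP=0+0+3+3+0=6 → 9/15 = 0.6000
  drive: TP=5, FP=0+1+2+0+0=3 → 5/8 = 0.6250
Weighted-precision = Σ (supportᵢ/N)·precisionᵢ with N=97: (16/97)·0.6250 + (16/97)·0.6818 + (16/97)·0.6364 + (24/97)·0.7059 + (14/97)·0.6000 + (11/97)·0.6250 = 0.653

0.653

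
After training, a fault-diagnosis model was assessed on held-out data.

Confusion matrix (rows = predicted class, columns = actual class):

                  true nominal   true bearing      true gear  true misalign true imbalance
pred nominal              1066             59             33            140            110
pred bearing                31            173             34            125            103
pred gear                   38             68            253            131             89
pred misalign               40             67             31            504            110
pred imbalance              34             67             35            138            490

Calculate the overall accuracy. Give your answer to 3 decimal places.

0.626

Accuracy = trace / total = (1066+173+253+504+490=2486) / 3969 = 2486/3969 = 0.626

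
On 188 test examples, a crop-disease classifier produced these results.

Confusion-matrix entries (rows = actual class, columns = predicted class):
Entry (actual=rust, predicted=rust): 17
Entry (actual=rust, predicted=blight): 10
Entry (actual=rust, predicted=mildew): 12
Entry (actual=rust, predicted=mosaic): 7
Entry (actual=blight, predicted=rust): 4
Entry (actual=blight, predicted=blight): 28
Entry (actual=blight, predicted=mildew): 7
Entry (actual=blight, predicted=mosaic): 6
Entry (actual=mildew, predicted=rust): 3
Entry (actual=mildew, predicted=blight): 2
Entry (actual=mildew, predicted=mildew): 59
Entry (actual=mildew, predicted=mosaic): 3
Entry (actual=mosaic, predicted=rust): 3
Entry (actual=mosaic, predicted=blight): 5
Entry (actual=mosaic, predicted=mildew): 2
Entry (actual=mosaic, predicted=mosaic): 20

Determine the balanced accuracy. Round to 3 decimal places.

0.635

Balanced accuracy = mean of per-class recall.
  rust: recall = 17/46 = 0.3696
  blight: recall = 28/45 = 0.6222
  mildew: recall = 59/67 = 0.8806
  mosaic: recall = 20/30 = 0.6667
Mean = (0.3696 + 0.6222 + 0.8806 + 0.6667) / 4 = 0.635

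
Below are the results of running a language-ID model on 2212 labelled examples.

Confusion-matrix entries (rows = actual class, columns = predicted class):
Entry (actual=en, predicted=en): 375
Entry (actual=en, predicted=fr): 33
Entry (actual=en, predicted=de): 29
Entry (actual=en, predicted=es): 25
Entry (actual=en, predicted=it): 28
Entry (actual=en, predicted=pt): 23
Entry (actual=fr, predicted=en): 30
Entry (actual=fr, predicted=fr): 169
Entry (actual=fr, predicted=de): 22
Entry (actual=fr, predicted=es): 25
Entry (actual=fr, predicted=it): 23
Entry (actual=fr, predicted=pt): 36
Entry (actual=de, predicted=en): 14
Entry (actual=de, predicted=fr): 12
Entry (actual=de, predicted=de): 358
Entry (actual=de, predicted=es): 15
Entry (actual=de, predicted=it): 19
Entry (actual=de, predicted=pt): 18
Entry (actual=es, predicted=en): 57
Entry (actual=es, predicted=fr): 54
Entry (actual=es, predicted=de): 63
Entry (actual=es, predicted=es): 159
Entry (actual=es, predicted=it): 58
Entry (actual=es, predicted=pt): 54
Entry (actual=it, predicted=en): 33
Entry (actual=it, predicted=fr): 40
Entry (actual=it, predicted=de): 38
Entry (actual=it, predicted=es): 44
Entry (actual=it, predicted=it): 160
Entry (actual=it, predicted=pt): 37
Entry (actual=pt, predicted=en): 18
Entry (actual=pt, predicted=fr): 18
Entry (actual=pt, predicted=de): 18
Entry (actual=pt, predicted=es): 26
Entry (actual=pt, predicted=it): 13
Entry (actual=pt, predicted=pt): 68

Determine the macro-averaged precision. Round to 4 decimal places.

0.5448

Per-class precision (TP/(TP+FP)):
  en: TP=375, FP=30+14+57+33+18=152 → 375/527 = 0.71157
  fr: TP=169, FP=33+12+54+40+18=157 → 169/326 = 0.51840
  de: TP=358, FP=29+22+63+38+18=170 → 358/528 = 0.67803
  es: TP=159, FP=25+25+15+44+26=135 → 159/294 = 0.54082
  it: TP=160, FP=28+23+19+58+13=141 → 160/301 = 0.53156
  pt: TP=68, FP=23+36+18+54+37=168 → 68/236 = 0.28814
Macro-precision = mean = (0.71157 + 0.51840 + 0.67803 + 0.54082 + 0.53156 + 0.28814) / 6 = 0.5448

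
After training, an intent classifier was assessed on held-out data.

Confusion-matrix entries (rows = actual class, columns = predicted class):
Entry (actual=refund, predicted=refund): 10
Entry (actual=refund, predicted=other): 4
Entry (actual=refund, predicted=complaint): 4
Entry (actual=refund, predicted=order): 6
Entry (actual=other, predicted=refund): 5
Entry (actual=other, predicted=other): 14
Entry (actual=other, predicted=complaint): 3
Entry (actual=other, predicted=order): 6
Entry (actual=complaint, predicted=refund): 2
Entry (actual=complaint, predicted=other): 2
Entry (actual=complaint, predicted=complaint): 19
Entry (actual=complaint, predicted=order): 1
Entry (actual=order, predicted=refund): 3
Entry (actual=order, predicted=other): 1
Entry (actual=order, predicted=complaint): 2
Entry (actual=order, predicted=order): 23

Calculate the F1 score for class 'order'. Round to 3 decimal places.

One-vs-rest for 'order': TP = diagonal; FP = other classes predicted 'order'; FN = 'order' predicted as other.
F1 score = 2·TP/(2·TP+FP+FN).
order: TP=23, FP=6+6+1=13, FN=3+1+2=6 → 46/65 = 0.7077

0.708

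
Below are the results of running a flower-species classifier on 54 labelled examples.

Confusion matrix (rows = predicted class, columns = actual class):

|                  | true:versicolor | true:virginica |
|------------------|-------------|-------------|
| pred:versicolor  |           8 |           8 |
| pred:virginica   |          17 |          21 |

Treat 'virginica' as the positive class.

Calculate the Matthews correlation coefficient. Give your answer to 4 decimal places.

0.0482

MCC = (TP·TN − FP·FN) / √((TP+FP)(TP+FN)(TN+FP)(TN+FN))
Numerator = 21·8 − 17·8 = 32
Denominator = √(38·29·25·16) = √440800 = 663.9277
MCC = 32 / 663.9277 = 0.0482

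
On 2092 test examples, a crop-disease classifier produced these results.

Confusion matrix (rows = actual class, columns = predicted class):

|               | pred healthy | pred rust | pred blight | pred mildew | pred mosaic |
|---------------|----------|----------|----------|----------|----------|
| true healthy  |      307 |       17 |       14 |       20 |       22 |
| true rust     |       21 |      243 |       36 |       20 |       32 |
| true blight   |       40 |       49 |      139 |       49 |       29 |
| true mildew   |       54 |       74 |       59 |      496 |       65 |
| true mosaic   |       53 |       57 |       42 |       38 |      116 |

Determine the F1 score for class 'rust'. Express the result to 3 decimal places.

0.614

F1 score = 2·TP/(2·TP+FP+FN).
rust: TP=243, FP=17+49+74+57=197, FN=21+36+20+32=109 → 486/792 = 0.6136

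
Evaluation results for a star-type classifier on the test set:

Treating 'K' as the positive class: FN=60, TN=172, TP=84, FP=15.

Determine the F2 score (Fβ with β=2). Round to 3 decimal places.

0.622

Fβ = (1+β²)·TP / ((1+β²)·TP + β²·FN + FP), with β²=4
= 5·84 / (5·84 + 4·60 + 15) = 0.622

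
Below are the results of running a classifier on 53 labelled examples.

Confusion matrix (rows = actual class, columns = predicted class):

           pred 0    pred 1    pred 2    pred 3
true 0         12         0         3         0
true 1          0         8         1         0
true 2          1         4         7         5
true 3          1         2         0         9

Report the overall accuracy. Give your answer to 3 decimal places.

0.679

Accuracy = trace / total = (12+8+7+9=36) / 53 = 36/53 = 0.679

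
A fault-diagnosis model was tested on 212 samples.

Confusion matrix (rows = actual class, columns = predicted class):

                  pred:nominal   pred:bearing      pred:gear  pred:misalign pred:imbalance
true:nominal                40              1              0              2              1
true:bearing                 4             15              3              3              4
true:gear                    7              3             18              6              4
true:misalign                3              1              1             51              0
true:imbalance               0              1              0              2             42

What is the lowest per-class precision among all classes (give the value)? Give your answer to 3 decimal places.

0.714

Per-class precision (TP/(TP+FP)):
  nominal: TP=40, FP=4+7+3+0=14 → 40/54 = 0.7407
  bearing: TP=15, FP=1+3+1+1=6 → 15/21 = 0.7143
  gear: TP=18, FP=0+3+1+0=4 → 18/22 = 0.8182
  misalign: TP=51, FP=2+3+6+2=13 → 51/64 = 0.7969
  imbalance: TP=42, FP=1+4+4+0=9 → 42/51 = 0.8235
Lowest is class 'bearing' with precision = 0.714.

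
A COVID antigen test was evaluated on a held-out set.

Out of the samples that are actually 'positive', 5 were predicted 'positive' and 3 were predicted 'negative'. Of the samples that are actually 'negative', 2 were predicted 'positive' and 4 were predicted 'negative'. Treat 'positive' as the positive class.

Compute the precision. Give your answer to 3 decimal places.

0.714

Precision = TP/(TP+FP) = 5/(5+2) = 5/7 = 0.714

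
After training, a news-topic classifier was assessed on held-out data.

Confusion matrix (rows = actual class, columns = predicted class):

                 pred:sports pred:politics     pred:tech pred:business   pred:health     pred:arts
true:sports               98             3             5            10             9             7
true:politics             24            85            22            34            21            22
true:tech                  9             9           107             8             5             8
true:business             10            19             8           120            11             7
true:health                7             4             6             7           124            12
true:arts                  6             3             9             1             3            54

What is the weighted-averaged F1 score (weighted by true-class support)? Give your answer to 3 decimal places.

Per-class F1 score (2·TP/(2·TP+FP+FN)):
  sports: TP=98, FP=24+9+10+7+6=56, FN=3+5+10+9+7=34 → 196/286 = 0.6853
  politics: TP=85, FP=3+9+19+4+3=38, FN=24+22+34+21+22=123 → 170/331 = 0.5136
  tech: TP=107, FP=5+22+8+6+9=50, FN=9+9+8+5+8=39 → 214/303 = 0.7063
  business: TP=120, FP=10+34+8+7+1=60, FN=10+19+8+11+7=55 → 240/355 = 0.6761
  health: TP=124, FP=9+21+5+11+3=49, FN=7+4+6+7+12=36 → 248/333 = 0.7447
  arts: TP=54, FP=7+22+8+7+12=56, FN=6+3+9+1+3=22 → 108/186 = 0.5806
Weighted-F1 score = Σ (supportᵢ/N)·F1 scoreᵢ with N=897: (132/897)·0.6853 + (208/897)·0.5136 + (146/897)·0.7063 + (175/897)·0.6761 + (160/897)·0.7447 + (76/897)·0.5806 = 0.649

0.649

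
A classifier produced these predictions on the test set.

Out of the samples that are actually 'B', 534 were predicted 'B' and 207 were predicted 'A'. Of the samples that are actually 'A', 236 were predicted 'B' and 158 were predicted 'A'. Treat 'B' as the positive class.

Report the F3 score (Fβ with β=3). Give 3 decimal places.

Fβ = (1+β²)·TP / ((1+β²)·TP + β²·FN + FP), with β²=9
= 10·534 / (10·534 + 9·207 + 236) = 0.718

0.718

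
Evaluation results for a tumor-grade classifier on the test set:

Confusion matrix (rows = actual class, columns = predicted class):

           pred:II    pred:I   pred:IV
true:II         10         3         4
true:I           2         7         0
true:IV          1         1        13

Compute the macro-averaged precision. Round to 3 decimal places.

0.723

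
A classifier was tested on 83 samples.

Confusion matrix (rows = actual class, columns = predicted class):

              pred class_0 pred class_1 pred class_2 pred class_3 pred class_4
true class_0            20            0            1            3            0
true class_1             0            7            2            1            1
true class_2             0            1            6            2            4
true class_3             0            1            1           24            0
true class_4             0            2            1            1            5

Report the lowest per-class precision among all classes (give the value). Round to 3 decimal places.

Per-class precision (TP/(TP+FP)):
  class_0: TP=20, FP=0+0+0+0=0 → 20/20 = 1.0000
  class_1: TP=7, FP=0+1+1+2=4 → 7/11 = 0.6364
  class_2: TP=6, FP=1+2+1+1=5 → 6/11 = 0.5455
  class_3: TP=24, FP=3+1+2+1=7 → 24/31 = 0.7742
  class_4: TP=5, FP=0+1+4+0=5 → 5/10 = 0.5000
Lowest is class 'class_4' with precision = 0.500.

0.500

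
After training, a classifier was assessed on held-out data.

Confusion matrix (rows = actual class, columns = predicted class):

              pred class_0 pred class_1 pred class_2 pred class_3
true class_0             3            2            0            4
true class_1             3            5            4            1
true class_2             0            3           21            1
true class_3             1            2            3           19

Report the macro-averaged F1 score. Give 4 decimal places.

0.5819

Per-class F1 score (2·TP/(2·TP+FP+FN)):
  class_0: TP=3, FP=3+0+1=4, FN=2+0+4=6 → 6/16 = 0.37500
  class_1: TP=5, FP=2+3+2=7, FN=3+4+1=8 → 10/25 = 0.40000
  class_2: TP=21, FP=0+4+3=7, FN=0+3+1=4 → 42/53 = 0.79245
  class_3: TP=19, FP=4+1+1=6, FN=1+2+3=6 → 38/50 = 0.76000
Macro-F1 score = mean = (0.37500 + 0.40000 + 0.79245 + 0.76000) / 4 = 0.5819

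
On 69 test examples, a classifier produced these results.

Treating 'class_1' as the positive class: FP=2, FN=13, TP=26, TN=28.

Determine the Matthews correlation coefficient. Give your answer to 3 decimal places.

MCC = (TP·TN − FP·FN) / √((TP+FP)(TP+FN)(TN+FP)(TN+FN))
Numerator = 26·28 − 2·13 = 702
Denominator = √(28·39·30·41) = √1343160 = 1158.9478
MCC = 702 / 1158.9478 = 0.606

0.606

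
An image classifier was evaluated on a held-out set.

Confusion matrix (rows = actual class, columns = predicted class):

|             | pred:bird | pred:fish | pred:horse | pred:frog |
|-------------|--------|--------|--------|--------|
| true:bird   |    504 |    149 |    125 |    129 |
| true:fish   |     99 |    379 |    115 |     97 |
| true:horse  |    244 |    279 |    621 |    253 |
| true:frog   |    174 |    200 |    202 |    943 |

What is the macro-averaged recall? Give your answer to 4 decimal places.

Per-class recall (TP/(TP+FN)):
  bird: TP=504, FN=149+125+129=403 → 504/907 = 0.55568
  fish: TP=379, FN=99+115+97=311 → 379/690 = 0.54928
  horse: TP=621, FN=244+279+253=776 → 621/1397 = 0.44452
  frog: TP=943, FN=174+200+202=576 → 943/1519 = 0.62080
Macro-recall = mean = (0.55568 + 0.54928 + 0.44452 + 0.62080) / 4 = 0.5426

0.5426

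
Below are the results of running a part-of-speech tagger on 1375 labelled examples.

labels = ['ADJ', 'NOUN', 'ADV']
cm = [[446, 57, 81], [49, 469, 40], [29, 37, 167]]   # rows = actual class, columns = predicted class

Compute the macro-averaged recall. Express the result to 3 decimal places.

0.774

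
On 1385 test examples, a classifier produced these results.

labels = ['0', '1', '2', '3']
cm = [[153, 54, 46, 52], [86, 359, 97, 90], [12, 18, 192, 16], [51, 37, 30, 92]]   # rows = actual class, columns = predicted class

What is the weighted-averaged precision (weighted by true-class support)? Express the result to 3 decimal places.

0.608

Per-class precision (TP/(TP+FP)):
  0: TP=153, FP=86+12+51=149 → 153/302 = 0.5066
  1: TP=359, FP=54+18+37=109 → 359/468 = 0.7671
  2: TP=192, FP=46+97+30=173 → 192/365 = 0.5260
  3: TP=92, FP=52+90+16=158 → 92/250 = 0.3680
Weighted-precision = Σ (supportᵢ/N)·precisionᵢ with N=1385: (305/1385)·0.5066 + (632/1385)·0.7671 + (238/1385)·0.5260 + (210/1385)·0.3680 = 0.608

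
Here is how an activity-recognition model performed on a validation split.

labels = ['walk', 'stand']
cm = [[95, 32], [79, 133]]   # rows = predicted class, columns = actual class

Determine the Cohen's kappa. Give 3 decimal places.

Observed agreement pₒ = trace/N = 228/339 = 0.6726
Expected agreement pₑ = Σ (rowᵢ·colᵢ)/N² = (174·127 + 165·212)/339² = 0.4967
κ = (pₒ − pₑ)/(1 − pₑ) = (0.6726 − 0.4967)/(1 − 0.4967) = 0.349

0.349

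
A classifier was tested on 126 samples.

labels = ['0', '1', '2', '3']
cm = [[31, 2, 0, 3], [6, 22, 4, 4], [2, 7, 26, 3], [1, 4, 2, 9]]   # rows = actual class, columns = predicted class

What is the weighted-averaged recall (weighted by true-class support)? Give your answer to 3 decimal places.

0.698

Per-class recall (TP/(TP+FN)):
  0: TP=31, FN=2+0+3=5 → 31/36 = 0.8611
  1: TP=22, FN=6+4+4=14 → 22/36 = 0.6111
  2: TP=26, FN=2+7+3=12 → 26/38 = 0.6842
  3: TP=9, FN=1+4+2=7 → 9/16 = 0.5625
Weighted-recall = Σ (supportᵢ/N)·recallᵢ with N=126: (36/126)·0.8611 + (36/126)·0.6111 + (38/126)·0.6842 + (16/126)·0.5625 = 0.698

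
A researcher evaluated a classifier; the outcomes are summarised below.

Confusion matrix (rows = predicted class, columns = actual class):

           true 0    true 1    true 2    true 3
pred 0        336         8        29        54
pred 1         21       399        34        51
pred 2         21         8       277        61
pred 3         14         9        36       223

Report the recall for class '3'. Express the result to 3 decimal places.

0.573

Treat '3' as positive and all other classes as negative.
recall = TP/(TP+FN).
3: TP=223, FN=54+51+61=166 → 223/389 = 0.5733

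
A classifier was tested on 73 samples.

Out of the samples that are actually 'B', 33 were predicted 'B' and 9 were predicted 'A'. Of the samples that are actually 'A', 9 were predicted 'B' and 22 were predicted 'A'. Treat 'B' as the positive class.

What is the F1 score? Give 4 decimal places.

0.7857

Precision = TP/(TP+FP) = 33/42 = 0.7857
Recall = TP/(TP+FN) = 33/42 = 0.7857
F1 = 2·TP/(2·TP+FP+FN) = 66/84 = 0.7857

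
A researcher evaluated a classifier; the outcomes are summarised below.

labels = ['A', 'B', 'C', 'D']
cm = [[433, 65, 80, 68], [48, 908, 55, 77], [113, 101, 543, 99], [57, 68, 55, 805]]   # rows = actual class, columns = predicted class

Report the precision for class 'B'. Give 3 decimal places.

0.795

precision = TP/(TP+FP).
B: TP=908, FP=65+101+68=234 → 908/1142 = 0.7951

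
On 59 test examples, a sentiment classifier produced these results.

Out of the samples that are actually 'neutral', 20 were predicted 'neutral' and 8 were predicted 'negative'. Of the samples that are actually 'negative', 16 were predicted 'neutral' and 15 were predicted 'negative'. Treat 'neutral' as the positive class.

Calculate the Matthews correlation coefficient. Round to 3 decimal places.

MCC = (TP·TN − FP·FN) / √((TP+FP)(TP+FN)(TN+FP)(TN+FN))
Numerator = 20·15 − 16·8 = 172
Denominator = √(36·28·31·23) = √718704 = 847.7641
MCC = 172 / 847.7641 = 0.203

0.203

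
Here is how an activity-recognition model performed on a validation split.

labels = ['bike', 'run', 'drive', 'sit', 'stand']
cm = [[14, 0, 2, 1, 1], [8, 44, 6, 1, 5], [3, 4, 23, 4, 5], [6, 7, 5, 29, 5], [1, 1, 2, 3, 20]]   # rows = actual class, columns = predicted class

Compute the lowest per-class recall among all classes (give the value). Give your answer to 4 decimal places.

0.5577

Per-class recall (TP/(TP+FN)):
  bike: TP=14, FN=0+2+1+1=4 → 14/18 = 0.77778
  run: TP=44, FN=8+6+1+5=20 → 44/64 = 0.68750
  drive: TP=23, FN=3+4+4+5=16 → 23/39 = 0.58974
  sit: TP=29, FN=6+7+5+5=23 → 29/52 = 0.55769
  stand: TP=20, FN=1+1+2+3=7 → 20/27 = 0.74074
Lowest is class 'sit' with recall = 0.5577.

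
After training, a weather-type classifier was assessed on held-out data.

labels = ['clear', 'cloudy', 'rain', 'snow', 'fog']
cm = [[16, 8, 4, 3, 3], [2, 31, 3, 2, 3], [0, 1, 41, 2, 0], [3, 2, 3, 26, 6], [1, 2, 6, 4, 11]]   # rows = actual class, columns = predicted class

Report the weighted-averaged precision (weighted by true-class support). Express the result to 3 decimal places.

0.682

Per-class precision (TP/(TP+FP)):
  clear: TP=16, FP=2+0+3+1=6 → 16/22 = 0.7273
  cloudy: TP=31, FP=8+1+2+2=13 → 31/44 = 0.7045
  rain: TP=41, FP=4+3+3+6=16 → 41/57 = 0.7193
  snow: TP=26, FP=3+2+2+4=11 → 26/37 = 0.7027
  fog: TP=11, FP=3+3+0+6=12 → 11/23 = 0.4783
Weighted-precision = Σ (supportᵢ/N)·precisionᵢ with N=183: (34/183)·0.7273 + (41/183)·0.7045 + (44/183)·0.7193 + (40/183)·0.7027 + (24/183)·0.4783 = 0.682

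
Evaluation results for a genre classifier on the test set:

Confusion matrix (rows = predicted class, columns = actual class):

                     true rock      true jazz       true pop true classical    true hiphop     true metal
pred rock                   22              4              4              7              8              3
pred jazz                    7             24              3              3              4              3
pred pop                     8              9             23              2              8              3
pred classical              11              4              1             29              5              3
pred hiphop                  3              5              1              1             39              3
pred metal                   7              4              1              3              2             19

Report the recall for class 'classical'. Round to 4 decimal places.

0.6444

recall = TP/(TP+FN).
classical: TP=29, FN=7+3+2+1+3=16 → 29/45 = 0.64444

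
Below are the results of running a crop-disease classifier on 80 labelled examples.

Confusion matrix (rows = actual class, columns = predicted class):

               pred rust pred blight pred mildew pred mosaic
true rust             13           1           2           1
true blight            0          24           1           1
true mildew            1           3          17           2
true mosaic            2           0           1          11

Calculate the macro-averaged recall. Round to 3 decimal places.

0.803

Per-class recall (TP/(TP+FN)):
  rust: TP=13, FN=1+2+1=4 → 13/17 = 0.7647
  blight: TP=24, FN=0+1+1=2 → 24/26 = 0.9231
  mildew: TP=17, FN=1+3+2=6 → 17/23 = 0.7391
  mosaic: TP=11, FN=2+0+1=3 → 11/14 = 0.7857
Macro-recall = mean = (0.7647 + 0.9231 + 0.7391 + 0.7857) / 4 = 0.803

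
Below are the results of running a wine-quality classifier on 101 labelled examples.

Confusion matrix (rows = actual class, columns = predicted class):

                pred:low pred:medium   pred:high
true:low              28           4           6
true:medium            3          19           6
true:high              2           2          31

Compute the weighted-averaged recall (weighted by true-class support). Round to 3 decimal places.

0.772

Per-class recall (TP/(TP+FN)):
  low: TP=28, FN=4+6=10 → 28/38 = 0.7368
  medium: TP=19, FN=3+6=9 → 19/28 = 0.6786
  high: TP=31, FN=2+2=4 → 31/35 = 0.8857
Weighted-recall = Σ (supportᵢ/N)·recallᵢ with N=101: (38/101)·0.7368 + (28/101)·0.6786 + (35/101)·0.8857 = 0.772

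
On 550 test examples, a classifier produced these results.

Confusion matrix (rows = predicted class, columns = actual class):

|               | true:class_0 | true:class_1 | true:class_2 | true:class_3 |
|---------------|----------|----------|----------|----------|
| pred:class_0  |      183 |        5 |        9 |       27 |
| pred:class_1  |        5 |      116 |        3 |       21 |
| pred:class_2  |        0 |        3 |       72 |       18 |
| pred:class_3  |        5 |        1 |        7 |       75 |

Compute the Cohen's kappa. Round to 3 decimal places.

Observed agreement pₒ = trace/N = 446/550 = 0.8109
Expected agreement pₑ = Σ (rowᵢ·colᵢ)/N² = (193·224 + 125·145 + 91·93 + 141·88)/550² = 0.2718
κ = (pₒ − pₑ)/(1 − pₑ) = (0.8109 − 0.2718)/(1 − 0.2718) = 0.740

0.740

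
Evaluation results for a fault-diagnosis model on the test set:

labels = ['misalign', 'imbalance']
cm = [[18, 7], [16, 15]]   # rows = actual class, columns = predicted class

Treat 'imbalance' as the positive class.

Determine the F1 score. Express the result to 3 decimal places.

0.566

Precision = TP/(TP+FP) = 15/22 = 0.6818
Recall = TP/(TP+FN) = 15/31 = 0.4839
F1 = 2·TP/(2·TP+FP+FN) = 30/53 = 0.566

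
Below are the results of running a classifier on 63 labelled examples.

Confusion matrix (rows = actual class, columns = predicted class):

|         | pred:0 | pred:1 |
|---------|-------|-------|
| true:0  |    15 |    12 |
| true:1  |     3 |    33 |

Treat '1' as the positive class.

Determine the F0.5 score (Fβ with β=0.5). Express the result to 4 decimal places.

Fβ = (1+β²)·TP / ((1+β²)·TP + β²·FN + FP), with β²=1/4
= 1.25·33 / (1.25·33 + 0.25·3 + 12) = 0.7639

0.7639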